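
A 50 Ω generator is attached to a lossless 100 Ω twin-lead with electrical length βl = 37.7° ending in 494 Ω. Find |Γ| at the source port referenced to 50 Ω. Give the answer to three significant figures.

tan(βl) = 0.773
Z_in = Z_0·(Z_L + jZ_0·tanβl)/(Z_0 + jZ_L·tanβl) = 50.7 − j116 Ω
Γ_s = (Z_in − Z_s)/(Z_in + Z_s) = (0.656 − j116)/(101 − j116), |Γ_s| = 0.756

|Γ| ≈ 0.756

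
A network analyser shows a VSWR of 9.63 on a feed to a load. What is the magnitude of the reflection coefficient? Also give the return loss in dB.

|Γ| = (S − 1)/(S + 1) = (9.63 − 1)/(9.63 + 1) = 8.63/10.6
RL = −20·log₁₀|Γ| = −20·log₁₀(0.812)

|Γ| ≈ 0.812; return loss ≈ 1.81 dB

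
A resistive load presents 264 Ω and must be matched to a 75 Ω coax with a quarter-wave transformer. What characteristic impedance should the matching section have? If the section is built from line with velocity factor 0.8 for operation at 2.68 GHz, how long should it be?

Z_qwt = √(Z_0·R_L) = √(75 × 264) = √19800
λ = 0.8·c/f = 0.0896 m, so l = λ/4 = 0.0224 m

Z_qwt ≈ 141 Ω; length ≈ 2.24 cm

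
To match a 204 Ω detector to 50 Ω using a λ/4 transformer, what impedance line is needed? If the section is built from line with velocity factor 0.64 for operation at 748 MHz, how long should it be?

Z_qwt ≈ 101 Ω; length ≈ 6.42 cm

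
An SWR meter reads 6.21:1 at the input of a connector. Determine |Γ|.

|Γ| ≈ 0.723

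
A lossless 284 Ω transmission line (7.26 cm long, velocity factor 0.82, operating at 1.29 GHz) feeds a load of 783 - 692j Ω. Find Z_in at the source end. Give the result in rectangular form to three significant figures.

λ = v/f = 0.82·c / 1.29 GHz = 0.191 m
βl = 2π·l/λ = 2π × 0.381 = 137°
tan(βl) = tan(137°) = -0.931
Z_in = Z_0·(Z_L + jZ_0·tanβl)/(Z_0 + jZ_L·tanβl)
     = 284·(783 − j956)/(-360 − j729)

Z_in ≈ 178 + j393 Ω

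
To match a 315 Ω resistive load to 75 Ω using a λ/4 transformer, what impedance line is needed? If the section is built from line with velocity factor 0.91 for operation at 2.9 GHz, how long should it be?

Z_qwt ≈ 154 Ω; length ≈ 2.35 cm

Z_qwt = √(Z_0·R_L) = √(75 × 315) = √23620
λ = 0.91·c/f = 0.0941 m, so l = λ/4 = 0.0235 m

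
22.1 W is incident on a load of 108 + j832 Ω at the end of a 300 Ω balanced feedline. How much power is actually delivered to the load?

|Γ| = |(-192 + j832)/(408 + j832)| = 0.921
|Γ|² = 0.849
P_refl = |Γ|²·P_inc = 18.8 W, P_del = (1 − |Γ|²)·P_inc = 3.34 W

P_delivered ≈ 3.34 W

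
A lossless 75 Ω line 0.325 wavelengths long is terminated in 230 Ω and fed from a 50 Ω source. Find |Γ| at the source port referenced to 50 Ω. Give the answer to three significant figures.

|Γ| ≈ 0.448

βl = 2π × 0.325 = 117°
tan(βl) = -1.96
Z_in = Z_0·(Z_L + jZ_0·tanβl)/(Z_0 + jZ_L·tanβl) = 30 + j33.2 Ω
Γ_s = (Z_in − Z_s)/(Z_in + Z_s) = (-20 + j33.2)/(80 + j33.2), |Γ_s| = 0.448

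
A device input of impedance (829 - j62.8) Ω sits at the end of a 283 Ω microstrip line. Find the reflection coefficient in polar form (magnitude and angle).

Γ ≈ 0.493 ∠ -3.33°

Γ = (Z_L − Z_0)/(Z_L + Z_0) = (546 − j62.8)/(1112 − j62.8)
|Γ| = 550/1110 = 0.493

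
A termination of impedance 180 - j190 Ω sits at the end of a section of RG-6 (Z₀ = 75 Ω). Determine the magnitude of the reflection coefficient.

Γ = (Z_L − Z_0)/(Z_L + Z_0) = (105 − j190)/(255 − j190)
|Γ| = 217/318

|Γ| ≈ 0.683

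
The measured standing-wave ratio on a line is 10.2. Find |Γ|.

|Γ| = (S − 1)/(S + 1) = (10.2 − 1)/(10.2 + 1) = 9.2/11.2

|Γ| ≈ 0.821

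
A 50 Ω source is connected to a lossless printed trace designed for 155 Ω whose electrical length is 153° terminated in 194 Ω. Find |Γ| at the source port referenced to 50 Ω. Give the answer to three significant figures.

|Γ| ≈ 0.565

tan(βl) = -0.51
Z_in = Z_0·(Z_L + jZ_0·tanβl)/(Z_0 + jZ_L·tanβl) = 174 + j31.8 Ω
Γ_s = (Z_in − Z_s)/(Z_in + Z_s) = (124 + j31.8)/(224 + j31.8), |Γ_s| = 0.565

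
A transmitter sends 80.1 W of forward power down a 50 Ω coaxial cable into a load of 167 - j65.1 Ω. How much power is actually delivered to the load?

P_delivered ≈ 52.1 W

|Γ| = |(117 − j65.1)/(217 − j65.1)| = 0.591
|Γ|² = 0.349
P_refl = |Γ|²·P_inc = 28 W, P_del = (1 − |Γ|²)·P_inc = 52.1 W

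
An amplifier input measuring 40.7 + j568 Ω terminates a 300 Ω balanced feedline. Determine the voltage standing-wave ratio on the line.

Γ = (Z_L − Z_0)/(Z_L + Z_0) = (-259.3 + j568)/(340.7 + j568)
|Γ| = 624/662 = 0.943
VSWR = (1 + |Γ|)/(1 − |Γ|) = 1.94/0.0573

VSWR ≈ 33.9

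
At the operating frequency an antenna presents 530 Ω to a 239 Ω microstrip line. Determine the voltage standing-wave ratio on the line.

Γ = (530 − 239)/(530 + 239) = 0.378
VSWR = (1 + 0.378)/(1 − 0.378)

VSWR ≈ 2.22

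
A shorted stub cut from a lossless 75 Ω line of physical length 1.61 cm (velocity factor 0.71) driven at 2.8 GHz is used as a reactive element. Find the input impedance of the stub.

λ = v/f = 0.71·c / 2.8 GHz = 0.0761 m
βl = 2π·l/λ = 2π × 0.212 = 76.2°
tan(βl) = 4.07
For a shorted stub, Z_in = jZ_0·tan(βl)

Z_in ≈ +j305 Ω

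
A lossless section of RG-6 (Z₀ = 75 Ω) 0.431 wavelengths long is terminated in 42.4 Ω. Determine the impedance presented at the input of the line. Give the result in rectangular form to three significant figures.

Z_in ≈ 48.2 − j22.1 Ω

βl = 2π × 0.431 = 155°
tan(βl) = tan(155°) = -0.463
Z_in = Z_0·(Z_L + jZ_0·tanβl)/(Z_0 + jZ_L·tanβl)
     = 75·(42.4 − j34.7)/(75 − j19.6)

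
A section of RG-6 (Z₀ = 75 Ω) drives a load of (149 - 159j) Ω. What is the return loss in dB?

RL ≈ 3.9 dB

Γ = (74 − j159)/(224 − j159), |Γ| = 0.638
RL = −20·log₁₀|Γ| = −20·log₁₀(0.638)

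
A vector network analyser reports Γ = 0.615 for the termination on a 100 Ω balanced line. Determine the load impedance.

Z_L = Z_0·(1 + Γ)/(1 − Γ) = 100·(1.61)/(0.385)

Z_L ≈ 419 Ω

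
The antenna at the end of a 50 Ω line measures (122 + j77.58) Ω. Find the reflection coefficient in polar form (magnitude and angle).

Γ = (Z_L − Z_0)/(Z_L + Z_0) = (72 + j77.58)/(172 + j77.58)
|Γ| = 106/189 = 0.561

Γ ≈ 0.561 ∠ 22.9°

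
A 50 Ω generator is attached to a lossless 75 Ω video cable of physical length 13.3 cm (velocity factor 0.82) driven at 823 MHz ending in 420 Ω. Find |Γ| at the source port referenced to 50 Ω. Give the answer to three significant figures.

λ = v/f = 0.82·c / 823 MHz = 0.299 m
βl = 2π·l/λ = 2π × 0.445 = 160°
tan(βl) = -0.36
Z_in = Z_0·(Z_L + jZ_0·tanβl)/(Z_0 + jZ_L·tanβl) = 93.6 + j162 Ω
Γ_s = (Z_in − Z_s)/(Z_in + Z_s) = (43.6 + j162)/(144 + j162), |Γ_s| = 0.775

|Γ| ≈ 0.775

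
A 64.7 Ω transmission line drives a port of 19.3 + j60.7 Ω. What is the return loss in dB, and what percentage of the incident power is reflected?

Γ = (-45.4 + j60.7)/(84 + j60.7), |Γ| = 0.731
RL = −20·log₁₀(0.731) = 2.72 dB
P_refl/P_inc = |Γ|² = 0.535

RL ≈ 2.72 dB; 53.5% of incident power reflected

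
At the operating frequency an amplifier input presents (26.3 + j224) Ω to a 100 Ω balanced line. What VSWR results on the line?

VSWR ≈ 23.1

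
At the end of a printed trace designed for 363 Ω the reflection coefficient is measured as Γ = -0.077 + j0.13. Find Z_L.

Z_L = Z_0·(1 + Γ)/(1 − Γ) = 363·(0.923 + j0.13)/(1.08 − j0.13)

Z_L ≈ 301 + j80.2 Ω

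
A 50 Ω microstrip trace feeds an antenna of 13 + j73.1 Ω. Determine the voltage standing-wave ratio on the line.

VSWR ≈ 12.2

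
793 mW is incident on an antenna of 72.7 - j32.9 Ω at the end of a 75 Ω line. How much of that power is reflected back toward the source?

P_reflected ≈ 37.7 mW

|Γ| = |(-2.3 − j32.9)/(147.7 − j32.9)| = 0.218
|Γ|² = 0.0475
P_refl = |Γ|²·P_inc = 37.7 mW, P_del = (1 − |Γ|²)·P_inc = 755 mW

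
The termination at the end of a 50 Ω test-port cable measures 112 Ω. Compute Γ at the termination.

Γ = (Z_L − Z_0)/(Z_L + Z_0) = (112 − 50)/(112 + 50) = 62/162

Γ = 0.383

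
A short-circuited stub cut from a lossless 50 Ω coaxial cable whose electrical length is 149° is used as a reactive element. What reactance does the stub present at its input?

X_in ≈ -30 Ω (capacitive)

tan(βl) = -0.601
For a short-circuited stub, Z_in = jZ_0·tan(βl)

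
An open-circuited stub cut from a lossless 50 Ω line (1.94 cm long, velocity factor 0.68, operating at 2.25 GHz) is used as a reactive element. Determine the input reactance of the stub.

X_in ≈ -11.5 Ω (capacitive)

λ = v/f = 0.68·c / 2.25 GHz = 0.0907 m
βl = 2π·l/λ = 2π × 0.214 = 77°
tan(βl) = 4.34
For an open-circuited stub, Z_in = −jZ_0·cot(βl) = −jZ_0/tan(βl)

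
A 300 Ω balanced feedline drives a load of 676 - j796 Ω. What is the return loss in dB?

RL ≈ 3.11 dB

Γ = (376 − j796)/(976 − j796), |Γ| = 0.699
RL = −20·log₁₀|Γ| = −20·log₁₀(0.699)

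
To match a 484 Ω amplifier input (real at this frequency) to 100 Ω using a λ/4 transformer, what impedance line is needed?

Z_qwt ≈ 220 Ω

Z_qwt = √(Z_0·R_L) = √(100 × 484) = √48400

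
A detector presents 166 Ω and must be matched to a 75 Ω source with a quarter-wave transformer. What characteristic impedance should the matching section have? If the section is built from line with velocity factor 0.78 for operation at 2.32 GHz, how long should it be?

Z_qwt = √(Z_0·R_L) = √(75 × 166) = √12450
λ = 0.78·c/f = 0.101 m, so l = λ/4 = 0.0252 m

Z_qwt ≈ 112 Ω; length ≈ 2.52 cm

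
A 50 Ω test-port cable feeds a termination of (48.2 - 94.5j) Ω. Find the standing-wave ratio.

Γ = (Z_L − Z_0)/(Z_L + Z_0) = (-1.8 − j94.5)/(98.2 − j94.5)
|Γ| = 94.5/136 = 0.694
VSWR = (1 + |Γ|)/(1 − |Γ|) = 1.69/0.306

VSWR ≈ 5.53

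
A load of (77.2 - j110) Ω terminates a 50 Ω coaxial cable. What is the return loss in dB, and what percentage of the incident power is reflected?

Γ = (27.2 − j110)/(127.2 − j110), |Γ| = 0.674
RL = −20·log₁₀(0.674) = 3.43 dB
P_refl/P_inc = |Γ|² = 0.454

RL ≈ 3.43 dB; 45.4% of incident power reflected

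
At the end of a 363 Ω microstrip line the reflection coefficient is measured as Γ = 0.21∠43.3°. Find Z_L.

Z_L = Z_0·(1 + Γ)/(1 − Γ) = 363·(1.15 + j0.144)/(0.847 − j0.144)

Z_L ≈ 470 + j142 Ω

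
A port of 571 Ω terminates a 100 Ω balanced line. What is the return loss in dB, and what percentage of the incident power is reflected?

RL ≈ 3.07 dB; 49.3% of incident power reflected

Γ = (571 − 100)/(571 + 100) = 0.702
RL = −20·log₁₀(0.702) = 3.07 dB
P_refl/P_inc = |Γ|² = 0.493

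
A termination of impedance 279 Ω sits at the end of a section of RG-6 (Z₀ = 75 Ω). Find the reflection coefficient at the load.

Γ = 0.576

Γ = (Z_L − Z_0)/(Z_L + Z_0) = (279 − 75)/(279 + 75) = 204/354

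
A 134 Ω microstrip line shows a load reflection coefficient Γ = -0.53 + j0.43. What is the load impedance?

Z_L = Z_0·(1 + Γ)/(1 − Γ) = 134·(0.47 + j0.43)/(1.53 − j0.43)

Z_L ≈ 28.3 + j45.6 Ω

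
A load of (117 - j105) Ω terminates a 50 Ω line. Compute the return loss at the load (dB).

Γ = (67 − j105)/(167 − j105), |Γ| = 0.631
RL = −20·log₁₀|Γ| = −20·log₁₀(0.631)

RL ≈ 3.99 dB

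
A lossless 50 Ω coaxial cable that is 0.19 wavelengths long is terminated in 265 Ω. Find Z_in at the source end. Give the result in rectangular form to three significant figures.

βl = 2π × 0.19 = 68.4°
tan(βl) = tan(68.4°) = 2.53
Z_in = Z_0·(Z_L + jZ_0·tanβl)/(Z_0 + jZ_L·tanβl)
     = 50·(265 + j126)/(50 + j669)

Z_in ≈ 10.9 − j19 Ω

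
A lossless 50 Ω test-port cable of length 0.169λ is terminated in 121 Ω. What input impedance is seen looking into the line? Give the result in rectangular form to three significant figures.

βl = 2π × 0.169 = 60.8°
tan(βl) = tan(60.8°) = 1.79
Z_in = Z_0·(Z_L + jZ_0·tanβl)/(Z_0 + jZ_L·tanβl)
     = 50·(121 + j89.6)/(50 + j217)

Z_in ≈ 25.7 − j22 Ω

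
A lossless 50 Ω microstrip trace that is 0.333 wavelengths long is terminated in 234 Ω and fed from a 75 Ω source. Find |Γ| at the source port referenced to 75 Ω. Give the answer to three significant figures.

βl = 2π × 0.333 = 120°
tan(βl) = -1.74
Z_in = Z_0·(Z_L + jZ_0·tanβl)/(Z_0 + jZ_L·tanβl) = 14 + j27 Ω
Γ_s = (Z_in − Z_s)/(Z_in + Z_s) = (-61 + j27)/(89 + j27), |Γ_s| = 0.717

|Γ| ≈ 0.717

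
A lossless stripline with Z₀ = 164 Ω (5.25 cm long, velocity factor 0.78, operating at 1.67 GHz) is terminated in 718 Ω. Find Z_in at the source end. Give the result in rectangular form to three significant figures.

λ = v/f = 0.78·c / 1.67 GHz = 0.14 m
βl = 2π·l/λ = 2π × 0.375 = 135°
tan(βl) = tan(135°) = -1
Z_in = Z_0·(Z_L + jZ_0·tanβl)/(Z_0 + jZ_L·tanβl)
     = 164·(718 − j165)/(164 − j721)

Z_in ≈ 70.9 + j147 Ω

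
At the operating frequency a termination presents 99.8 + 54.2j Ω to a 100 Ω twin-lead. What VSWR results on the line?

VSWR ≈ 1.71

Γ = (Z_L − Z_0)/(Z_L + Z_0) = (-0.2 + j54.2)/(199.8 + j54.2)
|Γ| = 54.2/207 = 0.262
VSWR = (1 + |Γ|)/(1 − |Γ|) = 1.26/0.738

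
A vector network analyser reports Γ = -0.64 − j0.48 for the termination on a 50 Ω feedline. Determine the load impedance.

Z_L ≈ 6.16 − j16.4 Ω

Z_L = Z_0·(1 + Γ)/(1 − Γ) = 50·(0.36 − j0.48)/(1.64 + j0.48)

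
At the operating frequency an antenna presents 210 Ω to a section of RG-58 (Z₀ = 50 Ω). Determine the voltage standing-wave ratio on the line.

VSWR ≈ 4.2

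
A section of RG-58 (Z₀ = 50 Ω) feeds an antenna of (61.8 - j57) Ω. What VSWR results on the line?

VSWR ≈ 2.73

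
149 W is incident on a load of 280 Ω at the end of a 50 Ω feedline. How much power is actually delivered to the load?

Γ = (280 − 50)/(280 + 50) = 0.697
|Γ|² = 0.486
P_refl = |Γ|²·P_inc = 72.4 W, P_del = (1 − |Γ|²)·P_inc = 76.6 W

P_delivered ≈ 76.6 W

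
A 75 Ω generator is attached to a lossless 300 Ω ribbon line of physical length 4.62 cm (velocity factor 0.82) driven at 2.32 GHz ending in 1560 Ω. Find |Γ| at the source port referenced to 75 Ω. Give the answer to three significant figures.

λ = v/f = 0.82·c / 2.32 GHz = 0.106 m
βl = 2π·l/λ = 2π × 0.436 = 157°
tan(βl) = -0.427
Z_in = Z_0·(Z_L + jZ_0·tanβl)/(Z_0 + jZ_L·tanβl) = 311 + j562 Ω
Γ_s = (Z_in − Z_s)/(Z_in + Z_s) = (236 + j562)/(386 + j562), |Γ_s| = 0.894

|Γ| ≈ 0.894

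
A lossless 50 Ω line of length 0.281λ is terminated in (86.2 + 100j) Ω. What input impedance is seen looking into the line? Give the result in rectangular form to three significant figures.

Z_in ≈ 11.5 − j4.77 Ω

βl = 2π × 0.281 = 101°
tan(βl) = tan(101°) = -5.07
Z_in = Z_0·(Z_L + jZ_0·tanβl)/(Z_0 + jZ_L·tanβl)
     = 50·(86.2 − j153)/(557 − j437)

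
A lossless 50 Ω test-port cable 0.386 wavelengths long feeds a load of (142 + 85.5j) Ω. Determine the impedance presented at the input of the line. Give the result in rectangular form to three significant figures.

βl = 2π × 0.386 = 139°
tan(βl) = tan(139°) = -0.871
Z_in = Z_0·(Z_L + jZ_0·tanβl)/(Z_0 + jZ_L·tanβl)
     = 50·(142 + j42)/(124 − j124)

Z_in ≈ 20.3 + j37 Ω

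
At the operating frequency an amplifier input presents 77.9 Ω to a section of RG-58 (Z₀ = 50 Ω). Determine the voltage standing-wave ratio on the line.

Γ = (77.9 − 50)/(77.9 + 50) = 0.218
VSWR = (1 + 0.218)/(1 − 0.218)

VSWR ≈ 1.56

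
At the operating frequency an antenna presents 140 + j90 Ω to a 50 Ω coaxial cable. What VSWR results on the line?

Γ = (Z_L − Z_0)/(Z_L + Z_0) = (90 + j90)/(190 + j90)
|Γ| = 127/210 = 0.605
VSWR = (1 + |Γ|)/(1 − |Γ|) = 1.61/0.395

VSWR ≈ 4.07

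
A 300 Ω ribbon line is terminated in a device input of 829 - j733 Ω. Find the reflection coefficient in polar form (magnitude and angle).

Γ ≈ 0.672 ∠ -21.2°

Γ = (Z_L − Z_0)/(Z_L + Z_0) = (529 − j733)/(1129 − j733)
|Γ| = 904/1350 = 0.672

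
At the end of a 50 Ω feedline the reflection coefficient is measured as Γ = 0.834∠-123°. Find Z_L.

Z_L = Z_0·(1 + Γ)/(1 − Γ) = 50·(0.546 − j0.699)/(1.45 + j0.699)

Z_L ≈ 5.85 − j26.9 Ω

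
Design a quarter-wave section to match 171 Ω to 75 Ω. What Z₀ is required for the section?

Z_qwt ≈ 113 Ω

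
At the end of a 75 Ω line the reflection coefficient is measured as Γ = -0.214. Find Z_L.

Z_L = Z_0·(1 + Γ)/(1 − Γ) = 75·(0.786)/(1.21)

Z_L ≈ 48.6 Ω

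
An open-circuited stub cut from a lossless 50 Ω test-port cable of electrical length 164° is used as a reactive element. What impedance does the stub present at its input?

tan(βl) = -0.287
For an open-circuited stub, Z_in = −jZ_0·cot(βl) = −jZ_0/tan(βl)

Z_in ≈ +j174 Ω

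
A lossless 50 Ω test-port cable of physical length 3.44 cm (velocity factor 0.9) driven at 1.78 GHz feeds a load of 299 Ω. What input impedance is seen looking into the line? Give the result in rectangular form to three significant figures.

λ = v/f = 0.9·c / 1.78 GHz = 0.152 m
βl = 2π·l/λ = 2π × 0.227 = 81.6°
tan(βl) = tan(81.6°) = 6.81
Z_in = Z_0·(Z_L + jZ_0·tanβl)/(Z_0 + jZ_L·tanβl)
     = 50·(299 + j340)/(50 + j2040)

Z_in ≈ 8.54 − j7.14 Ω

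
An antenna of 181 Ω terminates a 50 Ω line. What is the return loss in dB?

RL ≈ 4.93 dB

Γ = (181 − 50)/(181 + 50) = 0.567
RL = −20·log₁₀|Γ| = −20·log₁₀(0.567)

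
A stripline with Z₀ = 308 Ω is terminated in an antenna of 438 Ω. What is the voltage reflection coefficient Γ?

Γ = 0.174

Γ = (Z_L − Z_0)/(Z_L + Z_0) = (438 − 308)/(438 + 308) = 130/746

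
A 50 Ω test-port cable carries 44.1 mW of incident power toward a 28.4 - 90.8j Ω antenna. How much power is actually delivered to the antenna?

|Γ| = |(-21.6 − j90.8)/(78.4 − j90.8)| = 0.778
|Γ|² = 0.605
P_refl = |Γ|²·P_inc = 26.7 mW, P_del = (1 − |Γ|²)·P_inc = 17.4 mW

P_delivered ≈ 17.4 mW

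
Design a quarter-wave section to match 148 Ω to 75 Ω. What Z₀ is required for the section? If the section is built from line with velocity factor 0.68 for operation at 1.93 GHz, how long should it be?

Z_qwt ≈ 105 Ω; length ≈ 2.64 cm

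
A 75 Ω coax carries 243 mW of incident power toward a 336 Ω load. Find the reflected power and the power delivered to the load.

P_reflected ≈ 98 mW; P_delivered ≈ 145 mW

Γ = (336 − 75)/(336 + 75) = 0.635
|Γ|² = 0.403
P_refl = |Γ|²·P_inc = 98 mW, P_del = (1 − |Γ|²)·P_inc = 145 mW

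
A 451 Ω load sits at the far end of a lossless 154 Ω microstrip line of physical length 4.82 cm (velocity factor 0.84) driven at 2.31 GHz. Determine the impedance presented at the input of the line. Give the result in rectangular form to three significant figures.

λ = v/f = 0.84·c / 2.31 GHz = 0.109 m
βl = 2π·l/λ = 2π × 0.442 = 159°
tan(βl) = tan(159°) = -0.383
Z_in = Z_0·(Z_L + jZ_0·tanβl)/(Z_0 + jZ_L·tanβl)
     = 154·(451 − j58.9)/(154 − j173)

Z_in ≈ 229 + j198 Ω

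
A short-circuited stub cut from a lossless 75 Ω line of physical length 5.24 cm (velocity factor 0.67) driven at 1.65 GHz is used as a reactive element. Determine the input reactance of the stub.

λ = v/f = 0.67·c / 1.65 GHz = 0.122 m
βl = 2π·l/λ = 2π × 0.43 = 155°
tan(βl) = -0.469
For a short-circuited stub, Z_in = jZ_0·tan(βl)

X_in ≈ -35.2 Ω (capacitive)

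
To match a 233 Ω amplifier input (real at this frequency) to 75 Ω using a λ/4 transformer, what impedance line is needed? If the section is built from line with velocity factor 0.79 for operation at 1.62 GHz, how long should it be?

Z_qwt = √(Z_0·R_L) = √(75 × 233) = √17480
λ = 0.79·c/f = 0.146 m, so l = λ/4 = 0.0366 m

Z_qwt ≈ 132 Ω; length ≈ 3.66 cm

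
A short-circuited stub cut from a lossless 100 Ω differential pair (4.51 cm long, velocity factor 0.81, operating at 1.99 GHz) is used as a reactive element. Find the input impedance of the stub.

λ = v/f = 0.81·c / 1.99 GHz = 0.122 m
βl = 2π·l/λ = 2π × 0.369 = 133°
tan(βl) = -1.07
For a short-circuited stub, Z_in = jZ_0·tan(βl)

Z_in ≈ −j107 Ω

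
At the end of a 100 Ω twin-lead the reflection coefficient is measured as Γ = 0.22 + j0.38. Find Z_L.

Z_L ≈ 107 + j101 Ω

Z_L = Z_0·(1 + Γ)/(1 − Γ) = 100·(1.22 + j0.38)/(0.78 − j0.38)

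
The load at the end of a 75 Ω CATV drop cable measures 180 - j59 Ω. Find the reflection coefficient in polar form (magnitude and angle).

Γ ≈ 0.46 ∠ -16.3°

Γ = (Z_L − Z_0)/(Z_L + Z_0) = (105 − j59)/(255 − j59)
|Γ| = 120/262 = 0.46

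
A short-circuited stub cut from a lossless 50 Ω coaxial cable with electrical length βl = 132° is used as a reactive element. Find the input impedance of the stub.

tan(βl) = -1.11
For a short-circuited stub, Z_in = jZ_0·tan(βl)

Z_in ≈ −j55.5 Ω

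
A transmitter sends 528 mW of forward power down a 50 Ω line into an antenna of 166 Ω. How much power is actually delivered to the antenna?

P_delivered ≈ 376 mW

Γ = (166 − 50)/(166 + 50) = 0.537
|Γ|² = 0.288
P_refl = |Γ|²·P_inc = 152 mW, P_del = (1 − |Γ|²)·P_inc = 376 mW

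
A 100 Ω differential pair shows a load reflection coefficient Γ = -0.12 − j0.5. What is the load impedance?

Z_L ≈ 48.9 − j66.5 Ω

Z_L = Z_0·(1 + Γ)/(1 − Γ) = 100·(0.88 − j0.5)/(1.12 + j0.5)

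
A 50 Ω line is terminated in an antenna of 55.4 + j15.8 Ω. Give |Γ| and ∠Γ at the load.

Γ ≈ 0.157 ∠ 62.6°

Γ = (Z_L − Z_0)/(Z_L + Z_0) = (5.4 + j15.8)/(105.4 + j15.8)
|Γ| = 16.7/107 = 0.157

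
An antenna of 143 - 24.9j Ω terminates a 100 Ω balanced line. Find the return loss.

RL ≈ 13.8 dB

Γ = (43 − j24.9)/(243 − j24.9), |Γ| = 0.203
RL = −20·log₁₀|Γ| = −20·log₁₀(0.203)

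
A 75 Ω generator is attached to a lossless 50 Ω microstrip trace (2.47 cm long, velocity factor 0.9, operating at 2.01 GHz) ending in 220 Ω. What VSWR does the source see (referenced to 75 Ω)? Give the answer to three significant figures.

λ = v/f = 0.9·c / 2.01 GHz = 0.134 m
βl = 2π·l/λ = 2π × 0.184 = 66.2°
tan(βl) = 2.27
Z_in = Z_0·(Z_L + jZ_0·tanβl)/(Z_0 + jZ_L·tanβl) = 13.4 − j20.7 Ω
Γ_s = (Z_in − Z_s)/(Z_in + Z_s) = (-61.6 − j20.7)/(88.4 − j20.7), |Γ_s| = 0.715
VSWR = (1 + |Γ_s|)/(1 − |Γ_s|)

VSWR ≈ 6.02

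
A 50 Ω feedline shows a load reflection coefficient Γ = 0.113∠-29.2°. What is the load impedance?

Z_L = Z_0·(1 + Γ)/(1 − Γ) = 50·(1.1 − j0.0551)/(0.901 + j0.0551)

Z_L ≈ 60.5 − j6.76 Ω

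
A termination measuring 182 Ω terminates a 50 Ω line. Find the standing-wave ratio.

For a purely resistive load, VSWR = R_L/Z_0 or Z_0/R_L (whichever > 1) = 182/50

VSWR ≈ 3.64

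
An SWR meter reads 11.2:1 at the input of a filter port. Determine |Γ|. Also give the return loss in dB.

|Γ| ≈ 0.836; return loss ≈ 1.56 dB

|Γ| = (S − 1)/(S + 1) = (11.2 − 1)/(11.2 + 1) = 10.2/12.2
RL = −20·log₁₀|Γ| = −20·log₁₀(0.836)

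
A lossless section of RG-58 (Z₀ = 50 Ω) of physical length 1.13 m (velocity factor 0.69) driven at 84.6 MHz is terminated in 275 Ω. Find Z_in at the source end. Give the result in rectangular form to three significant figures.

λ = v/f = 0.69·c / 84.6 MHz = 2.45 m
βl = 2π·l/λ = 2π × 0.462 = 166°
tan(βl) = tan(166°) = -0.245
Z_in = Z_0·(Z_L + jZ_0·tanβl)/(Z_0 + jZ_L·tanβl)
     = 50·(275 − j12.2)/(50 − j67.3)

Z_in ≈ 104 + j127 Ω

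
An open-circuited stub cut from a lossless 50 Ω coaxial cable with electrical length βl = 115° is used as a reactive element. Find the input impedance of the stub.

tan(βl) = -2.14
For an open-circuited stub, Z_in = −jZ_0·cot(βl) = −jZ_0/tan(βl)

Z_in ≈ +j23.3 Ω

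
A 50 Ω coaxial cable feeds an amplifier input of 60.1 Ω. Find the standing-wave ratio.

For a purely resistive load, VSWR = R_L/Z_0 or Z_0/R_L (whichever > 1) = 60.1/50

VSWR ≈ 1.2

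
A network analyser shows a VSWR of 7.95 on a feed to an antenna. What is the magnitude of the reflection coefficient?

|Γ| ≈ 0.777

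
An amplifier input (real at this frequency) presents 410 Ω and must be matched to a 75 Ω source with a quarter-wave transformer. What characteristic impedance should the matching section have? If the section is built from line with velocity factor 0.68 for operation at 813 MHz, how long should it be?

Z_qwt ≈ 175 Ω; length ≈ 6.27 cm

Z_qwt = √(Z_0·R_L) = √(75 × 410) = √30750
λ = 0.68·c/f = 0.251 m, so l = λ/4 = 0.0627 m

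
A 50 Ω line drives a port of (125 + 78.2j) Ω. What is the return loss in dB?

RL ≈ 4.95 dB

Γ = (75 + j78.2)/(175 + j78.2), |Γ| = 0.565
RL = −20·log₁₀|Γ| = −20·log₁₀(0.565)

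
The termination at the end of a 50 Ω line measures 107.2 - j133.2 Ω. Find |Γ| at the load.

|Γ| ≈ 0.704

Γ = (Z_L − Z_0)/(Z_L + Z_0) = (57.2 − j133.2)/(157.2 − j133.2)
|Γ| = 145/206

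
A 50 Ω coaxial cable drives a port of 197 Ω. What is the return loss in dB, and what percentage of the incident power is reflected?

Γ = (197 − 50)/(197 + 50) = 0.595
RL = −20·log₁₀(0.595) = 4.51 dB
P_refl/P_inc = |Γ|² = 0.354

RL ≈ 4.51 dB; 35.4% of incident power reflected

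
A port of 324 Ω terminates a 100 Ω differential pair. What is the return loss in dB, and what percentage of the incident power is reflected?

Γ = (324 − 100)/(324 + 100) = 0.528
RL = −20·log₁₀(0.528) = 5.54 dB
P_refl/P_inc = |Γ|² = 0.279

RL ≈ 5.54 dB; 27.9% of incident power reflected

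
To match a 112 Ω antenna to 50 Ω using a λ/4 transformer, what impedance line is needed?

Z_qwt ≈ 74.8 Ω

Z_qwt = √(Z_0·R_L) = √(50 × 112) = √5600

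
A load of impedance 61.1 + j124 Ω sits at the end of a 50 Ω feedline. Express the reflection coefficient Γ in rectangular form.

Γ ≈ 0.599 + j0.447

Γ = (Z_L − Z_0)/(Z_L + Z_0) = (11.1 + j124)/(111.1 + j124)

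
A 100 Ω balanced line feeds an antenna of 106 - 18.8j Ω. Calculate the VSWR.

Γ = (Z_L − Z_0)/(Z_L + Z_0) = (6 − j18.8)/(206 − j18.8)
|Γ| = 19.7/207 = 0.0954
VSWR = (1 + |Γ|)/(1 − |Γ|) = 1.1/0.905

VSWR ≈ 1.21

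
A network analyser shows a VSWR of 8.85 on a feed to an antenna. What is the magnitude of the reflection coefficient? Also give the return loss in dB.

|Γ| ≈ 0.797; return loss ≈ 1.97 dB

|Γ| = (S − 1)/(S + 1) = (8.85 − 1)/(8.85 + 1) = 7.85/9.85
RL = −20·log₁₀|Γ| = −20·log₁₀(0.797)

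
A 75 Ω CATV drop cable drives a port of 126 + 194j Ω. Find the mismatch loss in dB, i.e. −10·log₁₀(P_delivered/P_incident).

mismatch loss ≈ 3.15 dB

Γ = (51 + j194)/(201 + j194), |Γ| = 0.718
|Γ|² = 0.516, so P_del/P_inc = 1 − |Γ|² = 0.484
ML = −10·log₁₀(1 − |Γ|²)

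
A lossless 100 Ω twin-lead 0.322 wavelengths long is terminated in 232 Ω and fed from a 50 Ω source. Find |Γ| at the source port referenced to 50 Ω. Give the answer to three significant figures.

βl = 2π × 0.322 = 116°
tan(βl) = -2.06
Z_in = Z_0·(Z_L + jZ_0·tanβl)/(Z_0 + jZ_L·tanβl) = 51 + j37.9 Ω
Γ_s = (Z_in − Z_s)/(Z_in + Z_s) = (1.04 + j37.9)/(101 + j37.9), |Γ_s| = 0.351

|Γ| ≈ 0.351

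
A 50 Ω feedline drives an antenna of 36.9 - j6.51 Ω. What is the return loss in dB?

RL ≈ 15.5 dB

Γ = (-13.1 − j6.51)/(86.9 − j6.51), |Γ| = 0.168
RL = −20·log₁₀|Γ| = −20·log₁₀(0.168)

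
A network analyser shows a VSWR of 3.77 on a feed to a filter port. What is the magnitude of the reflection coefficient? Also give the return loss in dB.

|Γ| ≈ 0.581; return loss ≈ 4.72 dB

|Γ| = (S − 1)/(S + 1) = (3.77 − 1)/(3.77 + 1) = 2.77/4.77
RL = −20·log₁₀|Γ| = −20·log₁₀(0.581)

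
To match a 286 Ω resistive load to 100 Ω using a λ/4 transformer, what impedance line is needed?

Z_qwt ≈ 169 Ω

Z_qwt = √(Z_0·R_L) = √(100 × 286) = √28600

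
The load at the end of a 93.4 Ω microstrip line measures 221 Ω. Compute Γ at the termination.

Γ = 0.406

Γ = (Z_L − Z_0)/(Z_L + Z_0) = (221 − 93.4)/(221 + 93.4) = 127.6/314.4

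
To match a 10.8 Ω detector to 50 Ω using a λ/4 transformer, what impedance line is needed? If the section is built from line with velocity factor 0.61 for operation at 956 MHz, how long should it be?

Z_qwt = √(Z_0·R_L) = √(50 × 10.8) = √540
λ = 0.61·c/f = 0.191 m, so l = λ/4 = 0.0479 m

Z_qwt ≈ 23.2 Ω; length ≈ 4.79 cm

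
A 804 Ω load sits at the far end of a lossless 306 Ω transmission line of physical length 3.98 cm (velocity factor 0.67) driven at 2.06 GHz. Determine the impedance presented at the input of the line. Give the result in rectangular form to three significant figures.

Z_in ≈ 291 + j299 Ω

λ = v/f = 0.67·c / 2.06 GHz = 0.0976 m
βl = 2π·l/λ = 2π × 0.408 = 147°
tan(βl) = tan(147°) = -0.653
Z_in = Z_0·(Z_L + jZ_0·tanβl)/(Z_0 + jZ_L·tanβl)
     = 306·(804 − j200)/(306 − j525)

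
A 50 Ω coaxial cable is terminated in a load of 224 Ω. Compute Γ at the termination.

Γ = (Z_L − Z_0)/(Z_L + Z_0) = (224 − 50)/(224 + 50) = 174/274

Γ = 0.635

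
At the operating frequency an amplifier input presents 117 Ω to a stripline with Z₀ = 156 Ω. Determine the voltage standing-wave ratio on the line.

VSWR ≈ 1.33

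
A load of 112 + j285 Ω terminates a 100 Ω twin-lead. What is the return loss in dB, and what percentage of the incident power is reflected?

Γ = (12 + j285)/(212 + j285), |Γ| = 0.803
RL = −20·log₁₀(0.803) = 1.9 dB
P_refl/P_inc = |Γ|² = 0.645

RL ≈ 1.9 dB; 64.5% of incident power reflected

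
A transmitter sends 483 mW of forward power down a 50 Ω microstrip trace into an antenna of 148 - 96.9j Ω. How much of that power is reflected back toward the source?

P_reflected ≈ 189 mW

|Γ| = |(98 − j96.9)/(198 − j96.9)| = 0.625
|Γ|² = 0.391
P_refl = |Γ|²·P_inc = 189 mW, P_del = (1 − |Γ|²)·P_inc = 294 mW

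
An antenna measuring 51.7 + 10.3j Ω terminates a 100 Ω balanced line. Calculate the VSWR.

VSWR ≈ 1.96

Γ = (Z_L − Z_0)/(Z_L + Z_0) = (-48.3 + j10.3)/(151.7 + j10.3)
|Γ| = 49.4/152 = 0.325
VSWR = (1 + |Γ|)/(1 − |Γ|) = 1.32/0.675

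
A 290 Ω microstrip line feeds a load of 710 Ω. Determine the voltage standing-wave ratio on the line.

For a purely resistive load, VSWR = R_L/Z_0 or Z_0/R_L (whichever > 1) = 710/290

VSWR ≈ 2.45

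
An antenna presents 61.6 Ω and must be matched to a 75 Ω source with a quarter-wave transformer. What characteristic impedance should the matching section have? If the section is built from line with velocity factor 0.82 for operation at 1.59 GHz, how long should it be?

Z_qwt = √(Z_0·R_L) = √(75 × 61.6) = √4620
λ = 0.82·c/f = 0.155 m, so l = λ/4 = 0.0387 m

Z_qwt ≈ 68 Ω; length ≈ 3.87 cm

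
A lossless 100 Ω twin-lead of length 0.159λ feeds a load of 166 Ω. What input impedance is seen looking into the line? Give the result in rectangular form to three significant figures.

βl = 2π × 0.159 = 57.2°
tan(βl) = tan(57.2°) = 1.55
Z_in = Z_0·(Z_L + jZ_0·tanβl)/(Z_0 + jZ_L·tanβl)
     = 100·(166 + j155)/(100 + j258)

Z_in ≈ 74.1 − j35.6 Ω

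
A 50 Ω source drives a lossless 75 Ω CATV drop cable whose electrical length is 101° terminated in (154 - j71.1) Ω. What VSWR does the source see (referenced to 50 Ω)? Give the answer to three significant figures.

tan(βl) = -5.14
Z_in = Z_0·(Z_L + jZ_0·tanβl)/(Z_0 + jZ_L·tanβl) = 33.4 + j26.8 Ω
Γ_s = (Z_in − Z_s)/(Z_in + Z_s) = (-16.6 + j26.8)/(83.4 + j26.8), |Γ_s| = 0.36
VSWR = (1 + |Γ_s|)/(1 − |Γ_s|)

VSWR ≈ 2.13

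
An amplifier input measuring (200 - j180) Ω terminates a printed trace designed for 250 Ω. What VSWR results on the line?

VSWR ≈ 2.25

Γ = (Z_L − Z_0)/(Z_L + Z_0) = (-50 − j180)/(450 − j180)
|Γ| = 187/485 = 0.385
VSWR = (1 + |Γ|)/(1 − |Γ|) = 1.39/0.615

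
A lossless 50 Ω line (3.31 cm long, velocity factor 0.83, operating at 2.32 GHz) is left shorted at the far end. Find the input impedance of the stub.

λ = v/f = 0.83·c / 2.32 GHz = 0.107 m
βl = 2π·l/λ = 2π × 0.308 = 111°
tan(βl) = -2.6
For a shorted stub, Z_in = jZ_0·tan(βl)

Z_in ≈ −j130 Ω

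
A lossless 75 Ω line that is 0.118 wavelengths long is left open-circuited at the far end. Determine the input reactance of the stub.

βl = 2π × 0.118 = 42.5°
tan(βl) = 0.916
For an open-circuited stub, Z_in = −jZ_0·cot(βl) = −jZ_0/tan(βl)

X_in ≈ -81.9 Ω (capacitive)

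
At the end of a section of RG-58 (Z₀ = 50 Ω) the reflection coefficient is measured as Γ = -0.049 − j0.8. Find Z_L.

Z_L = Z_0·(1 + Γ)/(1 − Γ) = 50·(0.951 − j0.8)/(1.05 + j0.8)

Z_L ≈ 10.3 − j46 Ω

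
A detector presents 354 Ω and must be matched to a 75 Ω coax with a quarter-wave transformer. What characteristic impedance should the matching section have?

Z_qwt = √(Z_0·R_L) = √(75 × 354) = √26550

Z_qwt ≈ 163 Ω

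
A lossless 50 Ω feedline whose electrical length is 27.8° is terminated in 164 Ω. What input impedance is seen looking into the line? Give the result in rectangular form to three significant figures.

Z_in ≈ 52.5 − j64.5 Ω

tan(βl) = tan(27.8°) = 0.527
Z_in = Z_0·(Z_L + jZ_0·tanβl)/(Z_0 + jZ_L·tanβl)
     = 50·(164 + j26.4)/(50 + j86.5)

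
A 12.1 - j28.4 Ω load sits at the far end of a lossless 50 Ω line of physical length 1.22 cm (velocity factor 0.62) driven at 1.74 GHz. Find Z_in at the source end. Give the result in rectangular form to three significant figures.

Z_in ≈ 9.34 + j8.85 Ω

λ = v/f = 0.62·c / 1.74 GHz = 0.107 m
βl = 2π·l/λ = 2π × 0.114 = 41.1°
tan(βl) = tan(41.1°) = 0.872
Z_in = Z_0·(Z_L + jZ_0·tanβl)/(Z_0 + jZ_L·tanβl)
     = 50·(12.1 + j15.2)/(74.8 + j10.6)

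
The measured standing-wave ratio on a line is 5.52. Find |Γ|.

|Γ| ≈ 0.693

|Γ| = (S − 1)/(S + 1) = (5.52 − 1)/(5.52 + 1) = 4.52/6.52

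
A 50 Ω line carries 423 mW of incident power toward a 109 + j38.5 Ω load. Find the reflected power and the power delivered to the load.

|Γ| = |(59 + j38.5)/(159 + j38.5)| = 0.431
|Γ|² = 0.185
P_refl = |Γ|²·P_inc = 78.4 mW, P_del = (1 − |Γ|²)·P_inc = 345 mW

P_reflected ≈ 78.4 mW; P_delivered ≈ 345 mW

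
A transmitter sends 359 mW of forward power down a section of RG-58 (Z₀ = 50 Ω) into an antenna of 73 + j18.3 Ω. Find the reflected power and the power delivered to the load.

P_reflected ≈ 20.1 mW; P_delivered ≈ 339 mW

|Γ| = |(23 + j18.3)/(123 + j18.3)| = 0.236
|Γ|² = 0.0559
P_refl = |Γ|²·P_inc = 20.1 mW, P_del = (1 − |Γ|²)·P_inc = 339 mW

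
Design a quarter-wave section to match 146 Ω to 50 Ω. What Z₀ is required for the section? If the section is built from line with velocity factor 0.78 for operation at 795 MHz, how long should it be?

Z_qwt = √(Z_0·R_L) = √(50 × 146) = √7300
λ = 0.78·c/f = 0.294 m, so l = λ/4 = 0.0736 m

Z_qwt ≈ 85.4 Ω; length ≈ 7.36 cm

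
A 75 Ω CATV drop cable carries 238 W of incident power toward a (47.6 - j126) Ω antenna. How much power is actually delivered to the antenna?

|Γ| = |(-27.4 − j126)/(122.6 − j126)| = 0.733
|Γ|² = 0.538
P_refl = |Γ|²·P_inc = 128 W, P_del = (1 − |Γ|²)·P_inc = 110 W

P_delivered ≈ 110 W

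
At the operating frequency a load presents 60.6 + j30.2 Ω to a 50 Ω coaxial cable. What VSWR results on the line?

Γ = (Z_L − Z_0)/(Z_L + Z_0) = (10.6 + j30.2)/(110.6 + j30.2)
|Γ| = 32/115 = 0.279
VSWR = (1 + |Γ|)/(1 − |Γ|) = 1.28/0.721

VSWR ≈ 1.77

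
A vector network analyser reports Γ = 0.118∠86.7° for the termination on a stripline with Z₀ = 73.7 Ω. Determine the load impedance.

Z_L ≈ 72.6 + j17.4 Ω

Z_L = Z_0·(1 + Γ)/(1 − Γ) = 73.7·(1.01 + j0.118)/(0.993 − j0.118)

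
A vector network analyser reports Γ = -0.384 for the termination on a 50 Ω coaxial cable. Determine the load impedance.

Z_L = Z_0·(1 + Γ)/(1 − Γ) = 50·(0.616)/(1.38)

Z_L ≈ 22.3 Ω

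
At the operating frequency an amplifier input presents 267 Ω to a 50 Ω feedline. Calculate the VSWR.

VSWR ≈ 5.34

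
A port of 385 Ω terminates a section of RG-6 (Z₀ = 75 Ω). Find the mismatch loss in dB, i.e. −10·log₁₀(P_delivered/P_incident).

mismatch loss ≈ 2.63 dB

Γ = (385 − 75)/(385 + 75) = 0.674
|Γ|² = 0.454, so P_del/P_inc = 1 − |Γ|² = 0.546
ML = −10·log₁₀(1 − |Γ|²)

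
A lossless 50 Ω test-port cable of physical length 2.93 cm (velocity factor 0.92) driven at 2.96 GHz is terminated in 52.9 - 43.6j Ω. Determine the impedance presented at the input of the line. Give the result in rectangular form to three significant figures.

λ = v/f = 0.92·c / 2.96 GHz = 0.0932 m
βl = 2π·l/λ = 2π × 0.314 = 113°
tan(βl) = tan(113°) = -2.34
Z_in = Z_0·(Z_L + jZ_0·tanβl)/(Z_0 + jZ_L·tanβl)
     = 50·(52.9 − j161)/(-52.1 − j124)

Z_in ≈ 47.5 + j41.3 Ω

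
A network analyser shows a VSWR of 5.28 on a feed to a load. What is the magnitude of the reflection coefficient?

|Γ| = (S − 1)/(S + 1) = (5.28 − 1)/(5.28 + 1) = 4.28/6.28

|Γ| ≈ 0.682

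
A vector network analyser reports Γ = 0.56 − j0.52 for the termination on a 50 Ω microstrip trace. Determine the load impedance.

Z_L = Z_0·(1 + Γ)/(1 − Γ) = 50·(1.56 − j0.52)/(0.44 + j0.52)

Z_L ≈ 44.8 − j112 Ω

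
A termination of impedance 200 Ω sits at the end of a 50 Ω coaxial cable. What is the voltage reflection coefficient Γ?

Γ = 0.6

Γ = (Z_L − Z_0)/(Z_L + Z_0) = (200 − 50)/(200 + 50) = 150/250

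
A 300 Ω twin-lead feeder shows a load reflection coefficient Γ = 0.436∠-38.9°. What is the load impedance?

Z_L = Z_0·(1 + Γ)/(1 − Γ) = 300·(1.34 − j0.274)/(0.661 + j0.274)

Z_L ≈ 475 − j321 Ω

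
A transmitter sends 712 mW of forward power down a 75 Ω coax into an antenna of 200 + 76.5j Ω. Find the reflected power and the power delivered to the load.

P_reflected ≈ 188 mW; P_delivered ≈ 524 mW

|Γ| = |(125 + j76.5)/(275 + j76.5)| = 0.513
|Γ|² = 0.264
P_refl = |Γ|²·P_inc = 188 mW, P_del = (1 − |Γ|²)·P_inc = 524 mW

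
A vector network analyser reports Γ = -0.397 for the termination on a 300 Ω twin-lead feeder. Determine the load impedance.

Z_L ≈ 129 Ω

Z_L = Z_0·(1 + Γ)/(1 − Γ) = 300·(0.603)/(1.4)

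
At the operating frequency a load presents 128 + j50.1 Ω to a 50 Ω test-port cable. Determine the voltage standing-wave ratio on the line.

VSWR ≈ 3.01

Γ = (Z_L − Z_0)/(Z_L + Z_0) = (78 + j50.1)/(178 + j50.1)
|Γ| = 92.7/185 = 0.501
VSWR = (1 + |Γ|)/(1 − |Γ|) = 1.5/0.499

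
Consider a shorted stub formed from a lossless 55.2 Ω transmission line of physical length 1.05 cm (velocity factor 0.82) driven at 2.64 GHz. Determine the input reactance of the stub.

λ = v/f = 0.82·c / 2.64 GHz = 0.0932 m
βl = 2π·l/λ = 2π × 0.113 = 40.6°
tan(βl) = 0.856
For a shorted stub, Z_in = jZ_0·tan(βl)

X_in ≈ 47.3 Ω (inductive)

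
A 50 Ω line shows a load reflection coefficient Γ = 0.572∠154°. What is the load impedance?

Z_L = Z_0·(1 + Γ)/(1 − Γ) = 50·(0.486 + j0.251)/(1.51 − j0.251)

Z_L ≈ 14.3 + j10.6 Ω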